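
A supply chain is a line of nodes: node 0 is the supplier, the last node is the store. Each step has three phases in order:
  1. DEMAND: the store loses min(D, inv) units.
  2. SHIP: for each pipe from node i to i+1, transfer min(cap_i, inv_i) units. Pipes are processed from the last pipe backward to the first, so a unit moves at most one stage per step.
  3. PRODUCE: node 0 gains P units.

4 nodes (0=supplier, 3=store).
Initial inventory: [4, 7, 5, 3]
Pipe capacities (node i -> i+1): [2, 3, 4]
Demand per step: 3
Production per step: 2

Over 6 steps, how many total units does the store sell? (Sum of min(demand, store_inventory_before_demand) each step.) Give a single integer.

Step 1: sold=3 (running total=3) -> [4 6 4 4]
Step 2: sold=3 (running total=6) -> [4 5 3 5]
Step 3: sold=3 (running total=9) -> [4 4 3 5]
Step 4: sold=3 (running total=12) -> [4 3 3 5]
Step 5: sold=3 (running total=15) -> [4 2 3 5]
Step 6: sold=3 (running total=18) -> [4 2 2 5]

Answer: 18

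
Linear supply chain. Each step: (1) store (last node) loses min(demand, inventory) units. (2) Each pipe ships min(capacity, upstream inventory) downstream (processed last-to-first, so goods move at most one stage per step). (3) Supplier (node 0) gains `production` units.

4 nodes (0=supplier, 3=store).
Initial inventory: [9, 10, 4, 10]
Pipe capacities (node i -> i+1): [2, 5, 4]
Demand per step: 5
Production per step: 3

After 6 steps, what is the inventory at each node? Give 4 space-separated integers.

Step 1: demand=5,sold=5 ship[2->3]=4 ship[1->2]=5 ship[0->1]=2 prod=3 -> inv=[10 7 5 9]
Step 2: demand=5,sold=5 ship[2->3]=4 ship[1->2]=5 ship[0->1]=2 prod=3 -> inv=[11 4 6 8]
Step 3: demand=5,sold=5 ship[2->3]=4 ship[1->2]=4 ship[0->1]=2 prod=3 -> inv=[12 2 6 7]
Step 4: demand=5,sold=5 ship[2->3]=4 ship[1->2]=2 ship[0->1]=2 prod=3 -> inv=[13 2 4 6]
Step 5: demand=5,sold=5 ship[2->3]=4 ship[1->2]=2 ship[0->1]=2 prod=3 -> inv=[14 2 2 5]
Step 6: demand=5,sold=5 ship[2->3]=2 ship[1->2]=2 ship[0->1]=2 prod=3 -> inv=[15 2 2 2]

15 2 2 2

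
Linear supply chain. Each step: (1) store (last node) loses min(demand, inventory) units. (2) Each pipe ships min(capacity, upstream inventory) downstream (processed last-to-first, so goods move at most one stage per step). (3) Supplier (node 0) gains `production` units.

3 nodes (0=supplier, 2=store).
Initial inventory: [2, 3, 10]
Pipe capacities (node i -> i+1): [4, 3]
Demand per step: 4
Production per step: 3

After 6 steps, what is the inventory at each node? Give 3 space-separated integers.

Step 1: demand=4,sold=4 ship[1->2]=3 ship[0->1]=2 prod=3 -> inv=[3 2 9]
Step 2: demand=4,sold=4 ship[1->2]=2 ship[0->1]=3 prod=3 -> inv=[3 3 7]
Step 3: demand=4,sold=4 ship[1->2]=3 ship[0->1]=3 prod=3 -> inv=[3 3 6]
Step 4: demand=4,sold=4 ship[1->2]=3 ship[0->1]=3 prod=3 -> inv=[3 3 5]
Step 5: demand=4,sold=4 ship[1->2]=3 ship[0->1]=3 prod=3 -> inv=[3 3 4]
Step 6: demand=4,sold=4 ship[1->2]=3 ship[0->1]=3 prod=3 -> inv=[3 3 3]

3 3 3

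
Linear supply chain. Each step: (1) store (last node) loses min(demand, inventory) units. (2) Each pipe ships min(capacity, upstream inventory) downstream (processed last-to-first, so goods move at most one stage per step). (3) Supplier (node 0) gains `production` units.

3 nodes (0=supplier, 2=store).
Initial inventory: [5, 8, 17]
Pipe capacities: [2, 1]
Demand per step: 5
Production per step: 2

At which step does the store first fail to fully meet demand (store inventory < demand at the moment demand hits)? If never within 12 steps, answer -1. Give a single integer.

Step 1: demand=5,sold=5 ship[1->2]=1 ship[0->1]=2 prod=2 -> [5 9 13]
Step 2: demand=5,sold=5 ship[1->2]=1 ship[0->1]=2 prod=2 -> [5 10 9]
Step 3: demand=5,sold=5 ship[1->2]=1 ship[0->1]=2 prod=2 -> [5 11 5]
Step 4: demand=5,sold=5 ship[1->2]=1 ship[0->1]=2 prod=2 -> [5 12 1]
Step 5: demand=5,sold=1 ship[1->2]=1 ship[0->1]=2 prod=2 -> [5 13 1]
Step 6: demand=5,sold=1 ship[1->2]=1 ship[0->1]=2 prod=2 -> [5 14 1]
Step 7: demand=5,sold=1 ship[1->2]=1 ship[0->1]=2 prod=2 -> [5 15 1]
Step 8: demand=5,sold=1 ship[1->2]=1 ship[0->1]=2 prod=2 -> [5 16 1]
Step 9: demand=5,sold=1 ship[1->2]=1 ship[0->1]=2 prod=2 -> [5 17 1]
Step 10: demand=5,sold=1 ship[1->2]=1 ship[0->1]=2 prod=2 -> [5 18 1]
Step 11: demand=5,sold=1 ship[1->2]=1 ship[0->1]=2 prod=2 -> [5 19 1]
Step 12: demand=5,sold=1 ship[1->2]=1 ship[0->1]=2 prod=2 -> [5 20 1]
First stockout at step 5

5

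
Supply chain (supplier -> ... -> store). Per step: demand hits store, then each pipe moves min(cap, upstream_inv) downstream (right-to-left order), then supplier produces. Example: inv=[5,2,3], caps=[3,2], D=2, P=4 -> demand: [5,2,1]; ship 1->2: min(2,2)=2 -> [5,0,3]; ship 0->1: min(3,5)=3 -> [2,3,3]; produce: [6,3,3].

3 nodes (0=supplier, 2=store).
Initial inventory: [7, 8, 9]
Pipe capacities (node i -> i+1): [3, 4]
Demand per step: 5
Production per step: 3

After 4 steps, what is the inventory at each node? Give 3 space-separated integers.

Step 1: demand=5,sold=5 ship[1->2]=4 ship[0->1]=3 prod=3 -> inv=[7 7 8]
Step 2: demand=5,sold=5 ship[1->2]=4 ship[0->1]=3 prod=3 -> inv=[7 6 7]
Step 3: demand=5,sold=5 ship[1->2]=4 ship[0->1]=3 prod=3 -> inv=[7 5 6]
Step 4: demand=5,sold=5 ship[1->2]=4 ship[0->1]=3 prod=3 -> inv=[7 4 5]

7 4 5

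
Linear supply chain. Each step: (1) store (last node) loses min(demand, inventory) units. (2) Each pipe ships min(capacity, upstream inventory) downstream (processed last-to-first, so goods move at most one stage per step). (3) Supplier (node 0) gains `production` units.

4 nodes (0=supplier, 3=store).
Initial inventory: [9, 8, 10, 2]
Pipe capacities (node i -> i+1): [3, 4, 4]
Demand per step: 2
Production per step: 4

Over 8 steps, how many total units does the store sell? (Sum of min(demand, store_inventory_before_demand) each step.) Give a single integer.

Step 1: sold=2 (running total=2) -> [10 7 10 4]
Step 2: sold=2 (running total=4) -> [11 6 10 6]
Step 3: sold=2 (running total=6) -> [12 5 10 8]
Step 4: sold=2 (running total=8) -> [13 4 10 10]
Step 5: sold=2 (running total=10) -> [14 3 10 12]
Step 6: sold=2 (running total=12) -> [15 3 9 14]
Step 7: sold=2 (running total=14) -> [16 3 8 16]
Step 8: sold=2 (running total=16) -> [17 3 7 18]

Answer: 16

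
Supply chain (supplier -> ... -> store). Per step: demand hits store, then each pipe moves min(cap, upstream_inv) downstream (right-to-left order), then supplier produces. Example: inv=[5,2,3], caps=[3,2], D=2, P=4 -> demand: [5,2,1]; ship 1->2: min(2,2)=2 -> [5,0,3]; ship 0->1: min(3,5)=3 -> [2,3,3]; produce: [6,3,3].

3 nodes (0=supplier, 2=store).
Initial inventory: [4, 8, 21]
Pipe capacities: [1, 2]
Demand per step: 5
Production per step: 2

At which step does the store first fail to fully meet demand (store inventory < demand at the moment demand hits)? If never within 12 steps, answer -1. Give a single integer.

Step 1: demand=5,sold=5 ship[1->2]=2 ship[0->1]=1 prod=2 -> [5 7 18]
Step 2: demand=5,sold=5 ship[1->2]=2 ship[0->1]=1 prod=2 -> [6 6 15]
Step 3: demand=5,sold=5 ship[1->2]=2 ship[0->1]=1 prod=2 -> [7 5 12]
Step 4: demand=5,sold=5 ship[1->2]=2 ship[0->1]=1 prod=2 -> [8 4 9]
Step 5: demand=5,sold=5 ship[1->2]=2 ship[0->1]=1 prod=2 -> [9 3 6]
Step 6: demand=5,sold=5 ship[1->2]=2 ship[0->1]=1 prod=2 -> [10 2 3]
Step 7: demand=5,sold=3 ship[1->2]=2 ship[0->1]=1 prod=2 -> [11 1 2]
Step 8: demand=5,sold=2 ship[1->2]=1 ship[0->1]=1 prod=2 -> [12 1 1]
Step 9: demand=5,sold=1 ship[1->2]=1 ship[0->1]=1 prod=2 -> [13 1 1]
Step 10: demand=5,sold=1 ship[1->2]=1 ship[0->1]=1 prod=2 -> [14 1 1]
Step 11: demand=5,sold=1 ship[1->2]=1 ship[0->1]=1 prod=2 -> [15 1 1]
Step 12: demand=5,sold=1 ship[1->2]=1 ship[0->1]=1 prod=2 -> [16 1 1]
First stockout at step 7

7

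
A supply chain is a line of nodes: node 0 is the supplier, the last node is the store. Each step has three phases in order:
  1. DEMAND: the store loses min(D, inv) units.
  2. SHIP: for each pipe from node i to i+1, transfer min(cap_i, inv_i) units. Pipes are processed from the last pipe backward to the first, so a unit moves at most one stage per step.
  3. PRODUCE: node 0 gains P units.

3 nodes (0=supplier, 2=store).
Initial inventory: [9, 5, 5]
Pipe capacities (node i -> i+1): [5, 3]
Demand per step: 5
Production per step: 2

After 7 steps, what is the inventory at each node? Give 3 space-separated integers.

Step 1: demand=5,sold=5 ship[1->2]=3 ship[0->1]=5 prod=2 -> inv=[6 7 3]
Step 2: demand=5,sold=3 ship[1->2]=3 ship[0->1]=5 prod=2 -> inv=[3 9 3]
Step 3: demand=5,sold=3 ship[1->2]=3 ship[0->1]=3 prod=2 -> inv=[2 9 3]
Step 4: demand=5,sold=3 ship[1->2]=3 ship[0->1]=2 prod=2 -> inv=[2 8 3]
Step 5: demand=5,sold=3 ship[1->2]=3 ship[0->1]=2 prod=2 -> inv=[2 7 3]
Step 6: demand=5,sold=3 ship[1->2]=3 ship[0->1]=2 prod=2 -> inv=[2 6 3]
Step 7: demand=5,sold=3 ship[1->2]=3 ship[0->1]=2 prod=2 -> inv=[2 5 3]

2 5 3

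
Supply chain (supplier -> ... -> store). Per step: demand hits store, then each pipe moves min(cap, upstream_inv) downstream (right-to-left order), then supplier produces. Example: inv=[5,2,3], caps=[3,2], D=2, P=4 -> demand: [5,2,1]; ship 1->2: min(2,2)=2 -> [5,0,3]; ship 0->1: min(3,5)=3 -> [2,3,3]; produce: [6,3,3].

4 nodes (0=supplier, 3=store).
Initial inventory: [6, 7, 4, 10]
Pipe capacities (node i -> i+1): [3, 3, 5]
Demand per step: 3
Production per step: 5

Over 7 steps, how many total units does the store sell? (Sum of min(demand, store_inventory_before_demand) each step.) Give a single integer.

Answer: 21

Derivation:
Step 1: sold=3 (running total=3) -> [8 7 3 11]
Step 2: sold=3 (running total=6) -> [10 7 3 11]
Step 3: sold=3 (running total=9) -> [12 7 3 11]
Step 4: sold=3 (running total=12) -> [14 7 3 11]
Step 5: sold=3 (running total=15) -> [16 7 3 11]
Step 6: sold=3 (running total=18) -> [18 7 3 11]
Step 7: sold=3 (running total=21) -> [20 7 3 11]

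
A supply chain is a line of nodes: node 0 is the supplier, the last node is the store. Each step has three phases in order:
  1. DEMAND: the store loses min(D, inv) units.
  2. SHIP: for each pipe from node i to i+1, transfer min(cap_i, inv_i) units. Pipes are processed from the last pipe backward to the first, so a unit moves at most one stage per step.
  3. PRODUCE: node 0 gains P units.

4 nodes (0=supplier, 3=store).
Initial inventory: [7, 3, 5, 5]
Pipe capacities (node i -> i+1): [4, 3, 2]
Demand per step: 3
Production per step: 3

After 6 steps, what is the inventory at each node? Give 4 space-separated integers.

Step 1: demand=3,sold=3 ship[2->3]=2 ship[1->2]=3 ship[0->1]=4 prod=3 -> inv=[6 4 6 4]
Step 2: demand=3,sold=3 ship[2->3]=2 ship[1->2]=3 ship[0->1]=4 prod=3 -> inv=[5 5 7 3]
Step 3: demand=3,sold=3 ship[2->3]=2 ship[1->2]=3 ship[0->1]=4 prod=3 -> inv=[4 6 8 2]
Step 4: demand=3,sold=2 ship[2->3]=2 ship[1->2]=3 ship[0->1]=4 prod=3 -> inv=[3 7 9 2]
Step 5: demand=3,sold=2 ship[2->3]=2 ship[1->2]=3 ship[0->1]=3 prod=3 -> inv=[3 7 10 2]
Step 6: demand=3,sold=2 ship[2->3]=2 ship[1->2]=3 ship[0->1]=3 prod=3 -> inv=[3 7 11 2]

3 7 11 2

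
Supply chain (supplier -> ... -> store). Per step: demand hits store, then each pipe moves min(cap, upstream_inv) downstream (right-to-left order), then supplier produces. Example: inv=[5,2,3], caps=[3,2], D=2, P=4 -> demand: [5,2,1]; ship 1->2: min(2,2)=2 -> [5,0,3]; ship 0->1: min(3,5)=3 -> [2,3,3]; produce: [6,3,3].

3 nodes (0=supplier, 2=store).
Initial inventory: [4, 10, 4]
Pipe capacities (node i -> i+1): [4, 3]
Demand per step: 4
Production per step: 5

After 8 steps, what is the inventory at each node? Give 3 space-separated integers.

Step 1: demand=4,sold=4 ship[1->2]=3 ship[0->1]=4 prod=5 -> inv=[5 11 3]
Step 2: demand=4,sold=3 ship[1->2]=3 ship[0->1]=4 prod=5 -> inv=[6 12 3]
Step 3: demand=4,sold=3 ship[1->2]=3 ship[0->1]=4 prod=5 -> inv=[7 13 3]
Step 4: demand=4,sold=3 ship[1->2]=3 ship[0->1]=4 prod=5 -> inv=[8 14 3]
Step 5: demand=4,sold=3 ship[1->2]=3 ship[0->1]=4 prod=5 -> inv=[9 15 3]
Step 6: demand=4,sold=3 ship[1->2]=3 ship[0->1]=4 prod=5 -> inv=[10 16 3]
Step 7: demand=4,sold=3 ship[1->2]=3 ship[0->1]=4 prod=5 -> inv=[11 17 3]
Step 8: demand=4,sold=3 ship[1->2]=3 ship[0->1]=4 prod=5 -> inv=[12 18 3]

12 18 3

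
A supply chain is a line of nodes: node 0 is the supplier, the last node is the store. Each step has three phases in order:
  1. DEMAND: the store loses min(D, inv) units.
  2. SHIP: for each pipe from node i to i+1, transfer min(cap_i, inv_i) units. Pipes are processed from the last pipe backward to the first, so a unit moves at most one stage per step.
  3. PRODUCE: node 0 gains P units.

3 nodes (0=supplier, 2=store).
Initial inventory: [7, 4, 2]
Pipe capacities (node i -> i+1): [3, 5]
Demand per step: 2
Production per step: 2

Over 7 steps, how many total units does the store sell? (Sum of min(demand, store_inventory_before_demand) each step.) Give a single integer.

Step 1: sold=2 (running total=2) -> [6 3 4]
Step 2: sold=2 (running total=4) -> [5 3 5]
Step 3: sold=2 (running total=6) -> [4 3 6]
Step 4: sold=2 (running total=8) -> [3 3 7]
Step 5: sold=2 (running total=10) -> [2 3 8]
Step 6: sold=2 (running total=12) -> [2 2 9]
Step 7: sold=2 (running total=14) -> [2 2 9]

Answer: 14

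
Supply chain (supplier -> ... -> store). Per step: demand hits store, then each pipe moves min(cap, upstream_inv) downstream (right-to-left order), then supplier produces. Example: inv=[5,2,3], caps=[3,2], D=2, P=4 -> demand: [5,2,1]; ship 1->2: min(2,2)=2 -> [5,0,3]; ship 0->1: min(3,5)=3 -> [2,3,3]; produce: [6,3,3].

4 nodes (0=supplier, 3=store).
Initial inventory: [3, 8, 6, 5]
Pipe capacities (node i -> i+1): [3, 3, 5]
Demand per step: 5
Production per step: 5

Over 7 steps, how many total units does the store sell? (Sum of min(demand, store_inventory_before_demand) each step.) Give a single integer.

Step 1: sold=5 (running total=5) -> [5 8 4 5]
Step 2: sold=5 (running total=10) -> [7 8 3 4]
Step 3: sold=4 (running total=14) -> [9 8 3 3]
Step 4: sold=3 (running total=17) -> [11 8 3 3]
Step 5: sold=3 (running total=20) -> [13 8 3 3]
Step 6: sold=3 (running total=23) -> [15 8 3 3]
Step 7: sold=3 (running total=26) -> [17 8 3 3]

Answer: 26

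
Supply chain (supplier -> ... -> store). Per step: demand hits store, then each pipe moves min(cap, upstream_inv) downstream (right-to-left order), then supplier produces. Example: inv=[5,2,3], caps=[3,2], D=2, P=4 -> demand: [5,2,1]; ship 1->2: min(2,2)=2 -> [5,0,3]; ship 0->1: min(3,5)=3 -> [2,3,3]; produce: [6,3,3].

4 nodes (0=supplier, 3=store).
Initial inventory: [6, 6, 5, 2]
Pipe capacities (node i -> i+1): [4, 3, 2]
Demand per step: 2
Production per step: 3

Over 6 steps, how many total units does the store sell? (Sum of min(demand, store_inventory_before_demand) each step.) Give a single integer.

Step 1: sold=2 (running total=2) -> [5 7 6 2]
Step 2: sold=2 (running total=4) -> [4 8 7 2]
Step 3: sold=2 (running total=6) -> [3 9 8 2]
Step 4: sold=2 (running total=8) -> [3 9 9 2]
Step 5: sold=2 (running total=10) -> [3 9 10 2]
Step 6: sold=2 (running total=12) -> [3 9 11 2]

Answer: 12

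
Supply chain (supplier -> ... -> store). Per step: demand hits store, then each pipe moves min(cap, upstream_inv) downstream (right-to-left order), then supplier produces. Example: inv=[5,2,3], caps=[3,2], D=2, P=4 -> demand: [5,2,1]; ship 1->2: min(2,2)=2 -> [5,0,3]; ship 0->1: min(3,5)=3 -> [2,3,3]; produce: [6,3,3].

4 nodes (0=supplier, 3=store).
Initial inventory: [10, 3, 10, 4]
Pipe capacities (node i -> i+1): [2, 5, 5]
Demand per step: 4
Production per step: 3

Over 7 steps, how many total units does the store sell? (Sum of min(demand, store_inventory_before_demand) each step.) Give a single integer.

Answer: 25

Derivation:
Step 1: sold=4 (running total=4) -> [11 2 8 5]
Step 2: sold=4 (running total=8) -> [12 2 5 6]
Step 3: sold=4 (running total=12) -> [13 2 2 7]
Step 4: sold=4 (running total=16) -> [14 2 2 5]
Step 5: sold=4 (running total=20) -> [15 2 2 3]
Step 6: sold=3 (running total=23) -> [16 2 2 2]
Step 7: sold=2 (running total=25) -> [17 2 2 2]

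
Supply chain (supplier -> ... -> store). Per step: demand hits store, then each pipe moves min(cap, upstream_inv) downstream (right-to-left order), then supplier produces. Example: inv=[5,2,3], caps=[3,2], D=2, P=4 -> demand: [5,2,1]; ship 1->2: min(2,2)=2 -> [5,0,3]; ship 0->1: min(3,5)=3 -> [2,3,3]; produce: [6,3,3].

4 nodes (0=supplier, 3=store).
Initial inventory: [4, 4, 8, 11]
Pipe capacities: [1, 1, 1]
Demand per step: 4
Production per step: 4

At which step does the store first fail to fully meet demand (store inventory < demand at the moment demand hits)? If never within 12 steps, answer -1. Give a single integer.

Step 1: demand=4,sold=4 ship[2->3]=1 ship[1->2]=1 ship[0->1]=1 prod=4 -> [7 4 8 8]
Step 2: demand=4,sold=4 ship[2->3]=1 ship[1->2]=1 ship[0->1]=1 prod=4 -> [10 4 8 5]
Step 3: demand=4,sold=4 ship[2->3]=1 ship[1->2]=1 ship[0->1]=1 prod=4 -> [13 4 8 2]
Step 4: demand=4,sold=2 ship[2->3]=1 ship[1->2]=1 ship[0->1]=1 prod=4 -> [16 4 8 1]
Step 5: demand=4,sold=1 ship[2->3]=1 ship[1->2]=1 ship[0->1]=1 prod=4 -> [19 4 8 1]
Step 6: demand=4,sold=1 ship[2->3]=1 ship[1->2]=1 ship[0->1]=1 prod=4 -> [22 4 8 1]
Step 7: demand=4,sold=1 ship[2->3]=1 ship[1->2]=1 ship[0->1]=1 prod=4 -> [25 4 8 1]
Step 8: demand=4,sold=1 ship[2->3]=1 ship[1->2]=1 ship[0->1]=1 prod=4 -> [28 4 8 1]
Step 9: demand=4,sold=1 ship[2->3]=1 ship[1->2]=1 ship[0->1]=1 prod=4 -> [31 4 8 1]
Step 10: demand=4,sold=1 ship[2->3]=1 ship[1->2]=1 ship[0->1]=1 prod=4 -> [34 4 8 1]
Step 11: demand=4,sold=1 ship[2->3]=1 ship[1->2]=1 ship[0->1]=1 prod=4 -> [37 4 8 1]
Step 12: demand=4,sold=1 ship[2->3]=1 ship[1->2]=1 ship[0->1]=1 prod=4 -> [40 4 8 1]
First stockout at step 4

4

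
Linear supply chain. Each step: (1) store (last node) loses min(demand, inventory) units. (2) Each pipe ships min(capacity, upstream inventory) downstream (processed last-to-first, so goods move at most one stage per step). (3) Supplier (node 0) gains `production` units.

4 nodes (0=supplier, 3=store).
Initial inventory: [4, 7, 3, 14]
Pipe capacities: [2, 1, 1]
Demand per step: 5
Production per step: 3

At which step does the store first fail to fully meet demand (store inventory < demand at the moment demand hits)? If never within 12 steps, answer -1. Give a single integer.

Step 1: demand=5,sold=5 ship[2->3]=1 ship[1->2]=1 ship[0->1]=2 prod=3 -> [5 8 3 10]
Step 2: demand=5,sold=5 ship[2->3]=1 ship[1->2]=1 ship[0->1]=2 prod=3 -> [6 9 3 6]
Step 3: demand=5,sold=5 ship[2->3]=1 ship[1->2]=1 ship[0->1]=2 prod=3 -> [7 10 3 2]
Step 4: demand=5,sold=2 ship[2->3]=1 ship[1->2]=1 ship[0->1]=2 prod=3 -> [8 11 3 1]
Step 5: demand=5,sold=1 ship[2->3]=1 ship[1->2]=1 ship[0->1]=2 prod=3 -> [9 12 3 1]
Step 6: demand=5,sold=1 ship[2->3]=1 ship[1->2]=1 ship[0->1]=2 prod=3 -> [10 13 3 1]
Step 7: demand=5,sold=1 ship[2->3]=1 ship[1->2]=1 ship[0->1]=2 prod=3 -> [11 14 3 1]
Step 8: demand=5,sold=1 ship[2->3]=1 ship[1->2]=1 ship[0->1]=2 prod=3 -> [12 15 3 1]
Step 9: demand=5,sold=1 ship[2->3]=1 ship[1->2]=1 ship[0->1]=2 prod=3 -> [13 16 3 1]
Step 10: demand=5,sold=1 ship[2->3]=1 ship[1->2]=1 ship[0->1]=2 prod=3 -> [14 17 3 1]
Step 11: demand=5,sold=1 ship[2->3]=1 ship[1->2]=1 ship[0->1]=2 prod=3 -> [15 18 3 1]
Step 12: demand=5,sold=1 ship[2->3]=1 ship[1->2]=1 ship[0->1]=2 prod=3 -> [16 19 3 1]
First stockout at step 4

4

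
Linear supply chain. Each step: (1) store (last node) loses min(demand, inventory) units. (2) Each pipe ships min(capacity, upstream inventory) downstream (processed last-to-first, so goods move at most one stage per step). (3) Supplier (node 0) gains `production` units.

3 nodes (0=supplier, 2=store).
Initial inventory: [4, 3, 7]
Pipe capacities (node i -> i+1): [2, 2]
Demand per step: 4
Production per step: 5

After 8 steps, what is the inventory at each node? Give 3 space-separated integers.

Step 1: demand=4,sold=4 ship[1->2]=2 ship[0->1]=2 prod=5 -> inv=[7 3 5]
Step 2: demand=4,sold=4 ship[1->2]=2 ship[0->1]=2 prod=5 -> inv=[10 3 3]
Step 3: demand=4,sold=3 ship[1->2]=2 ship[0->1]=2 prod=5 -> inv=[13 3 2]
Step 4: demand=4,sold=2 ship[1->2]=2 ship[0->1]=2 prod=5 -> inv=[16 3 2]
Step 5: demand=4,sold=2 ship[1->2]=2 ship[0->1]=2 prod=5 -> inv=[19 3 2]
Step 6: demand=4,sold=2 ship[1->2]=2 ship[0->1]=2 prod=5 -> inv=[22 3 2]
Step 7: demand=4,sold=2 ship[1->2]=2 ship[0->1]=2 prod=5 -> inv=[25 3 2]
Step 8: demand=4,sold=2 ship[1->2]=2 ship[0->1]=2 prod=5 -> inv=[28 3 2]

28 3 2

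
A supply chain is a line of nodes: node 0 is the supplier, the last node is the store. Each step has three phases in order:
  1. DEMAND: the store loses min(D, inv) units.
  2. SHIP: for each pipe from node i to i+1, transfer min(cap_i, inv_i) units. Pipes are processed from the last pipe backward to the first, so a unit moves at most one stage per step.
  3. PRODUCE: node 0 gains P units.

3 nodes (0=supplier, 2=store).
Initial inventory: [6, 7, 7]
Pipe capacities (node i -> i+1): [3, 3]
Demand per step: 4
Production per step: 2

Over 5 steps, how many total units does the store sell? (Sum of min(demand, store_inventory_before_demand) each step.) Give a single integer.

Step 1: sold=4 (running total=4) -> [5 7 6]
Step 2: sold=4 (running total=8) -> [4 7 5]
Step 3: sold=4 (running total=12) -> [3 7 4]
Step 4: sold=4 (running total=16) -> [2 7 3]
Step 5: sold=3 (running total=19) -> [2 6 3]

Answer: 19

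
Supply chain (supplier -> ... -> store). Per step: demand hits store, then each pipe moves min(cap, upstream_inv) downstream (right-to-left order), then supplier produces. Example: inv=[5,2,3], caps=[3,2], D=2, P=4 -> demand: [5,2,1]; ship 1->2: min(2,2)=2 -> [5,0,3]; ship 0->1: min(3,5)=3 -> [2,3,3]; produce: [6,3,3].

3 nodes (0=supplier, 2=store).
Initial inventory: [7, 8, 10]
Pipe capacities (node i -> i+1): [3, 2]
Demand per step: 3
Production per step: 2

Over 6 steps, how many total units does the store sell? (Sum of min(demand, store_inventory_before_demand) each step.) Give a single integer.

Step 1: sold=3 (running total=3) -> [6 9 9]
Step 2: sold=3 (running total=6) -> [5 10 8]
Step 3: sold=3 (running total=9) -> [4 11 7]
Step 4: sold=3 (running total=12) -> [3 12 6]
Step 5: sold=3 (running total=15) -> [2 13 5]
Step 6: sold=3 (running total=18) -> [2 13 4]

Answer: 18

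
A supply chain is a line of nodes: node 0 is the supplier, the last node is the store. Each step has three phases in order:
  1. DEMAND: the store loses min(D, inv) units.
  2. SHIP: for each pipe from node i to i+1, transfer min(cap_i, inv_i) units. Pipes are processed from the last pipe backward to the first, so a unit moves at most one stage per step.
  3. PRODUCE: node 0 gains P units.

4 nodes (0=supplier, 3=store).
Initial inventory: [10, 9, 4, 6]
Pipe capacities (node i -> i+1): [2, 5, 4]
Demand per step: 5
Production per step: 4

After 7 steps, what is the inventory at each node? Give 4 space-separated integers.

Step 1: demand=5,sold=5 ship[2->3]=4 ship[1->2]=5 ship[0->1]=2 prod=4 -> inv=[12 6 5 5]
Step 2: demand=5,sold=5 ship[2->3]=4 ship[1->2]=5 ship[0->1]=2 prod=4 -> inv=[14 3 6 4]
Step 3: demand=5,sold=4 ship[2->3]=4 ship[1->2]=3 ship[0->1]=2 prod=4 -> inv=[16 2 5 4]
Step 4: demand=5,sold=4 ship[2->3]=4 ship[1->2]=2 ship[0->1]=2 prod=4 -> inv=[18 2 3 4]
Step 5: demand=5,sold=4 ship[2->3]=3 ship[1->2]=2 ship[0->1]=2 prod=4 -> inv=[20 2 2 3]
Step 6: demand=5,sold=3 ship[2->3]=2 ship[1->2]=2 ship[0->1]=2 prod=4 -> inv=[22 2 2 2]
Step 7: demand=5,sold=2 ship[2->3]=2 ship[1->2]=2 ship[0->1]=2 prod=4 -> inv=[24 2 2 2]

24 2 2 2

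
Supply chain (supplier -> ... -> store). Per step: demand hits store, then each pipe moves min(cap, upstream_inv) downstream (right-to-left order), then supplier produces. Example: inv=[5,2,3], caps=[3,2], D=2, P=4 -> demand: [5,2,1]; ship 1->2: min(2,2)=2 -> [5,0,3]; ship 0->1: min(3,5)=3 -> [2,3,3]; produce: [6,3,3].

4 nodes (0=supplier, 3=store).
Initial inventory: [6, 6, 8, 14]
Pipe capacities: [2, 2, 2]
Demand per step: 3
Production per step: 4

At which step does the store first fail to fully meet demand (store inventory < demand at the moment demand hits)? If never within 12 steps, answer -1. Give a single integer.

Step 1: demand=3,sold=3 ship[2->3]=2 ship[1->2]=2 ship[0->1]=2 prod=4 -> [8 6 8 13]
Step 2: demand=3,sold=3 ship[2->3]=2 ship[1->2]=2 ship[0->1]=2 prod=4 -> [10 6 8 12]
Step 3: demand=3,sold=3 ship[2->3]=2 ship[1->2]=2 ship[0->1]=2 prod=4 -> [12 6 8 11]
Step 4: demand=3,sold=3 ship[2->3]=2 ship[1->2]=2 ship[0->1]=2 prod=4 -> [14 6 8 10]
Step 5: demand=3,sold=3 ship[2->3]=2 ship[1->2]=2 ship[0->1]=2 prod=4 -> [16 6 8 9]
Step 6: demand=3,sold=3 ship[2->3]=2 ship[1->2]=2 ship[0->1]=2 prod=4 -> [18 6 8 8]
Step 7: demand=3,sold=3 ship[2->3]=2 ship[1->2]=2 ship[0->1]=2 prod=4 -> [20 6 8 7]
Step 8: demand=3,sold=3 ship[2->3]=2 ship[1->2]=2 ship[0->1]=2 prod=4 -> [22 6 8 6]
Step 9: demand=3,sold=3 ship[2->3]=2 ship[1->2]=2 ship[0->1]=2 prod=4 -> [24 6 8 5]
Step 10: demand=3,sold=3 ship[2->3]=2 ship[1->2]=2 ship[0->1]=2 prod=4 -> [26 6 8 4]
Step 11: demand=3,sold=3 ship[2->3]=2 ship[1->2]=2 ship[0->1]=2 prod=4 -> [28 6 8 3]
Step 12: demand=3,sold=3 ship[2->3]=2 ship[1->2]=2 ship[0->1]=2 prod=4 -> [30 6 8 2]
No stockout in 12 steps

-1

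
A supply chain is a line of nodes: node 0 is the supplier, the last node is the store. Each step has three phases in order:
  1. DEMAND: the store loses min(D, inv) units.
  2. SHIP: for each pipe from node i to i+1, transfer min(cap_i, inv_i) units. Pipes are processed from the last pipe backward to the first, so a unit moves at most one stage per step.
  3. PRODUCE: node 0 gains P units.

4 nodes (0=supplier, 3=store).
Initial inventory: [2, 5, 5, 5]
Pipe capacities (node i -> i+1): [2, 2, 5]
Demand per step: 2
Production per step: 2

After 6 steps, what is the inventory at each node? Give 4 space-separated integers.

Step 1: demand=2,sold=2 ship[2->3]=5 ship[1->2]=2 ship[0->1]=2 prod=2 -> inv=[2 5 2 8]
Step 2: demand=2,sold=2 ship[2->3]=2 ship[1->2]=2 ship[0->1]=2 prod=2 -> inv=[2 5 2 8]
Step 3: demand=2,sold=2 ship[2->3]=2 ship[1->2]=2 ship[0->1]=2 prod=2 -> inv=[2 5 2 8]
Step 4: demand=2,sold=2 ship[2->3]=2 ship[1->2]=2 ship[0->1]=2 prod=2 -> inv=[2 5 2 8]
Step 5: demand=2,sold=2 ship[2->3]=2 ship[1->2]=2 ship[0->1]=2 prod=2 -> inv=[2 5 2 8]
Step 6: demand=2,sold=2 ship[2->3]=2 ship[1->2]=2 ship[0->1]=2 prod=2 -> inv=[2 5 2 8]

2 5 2 8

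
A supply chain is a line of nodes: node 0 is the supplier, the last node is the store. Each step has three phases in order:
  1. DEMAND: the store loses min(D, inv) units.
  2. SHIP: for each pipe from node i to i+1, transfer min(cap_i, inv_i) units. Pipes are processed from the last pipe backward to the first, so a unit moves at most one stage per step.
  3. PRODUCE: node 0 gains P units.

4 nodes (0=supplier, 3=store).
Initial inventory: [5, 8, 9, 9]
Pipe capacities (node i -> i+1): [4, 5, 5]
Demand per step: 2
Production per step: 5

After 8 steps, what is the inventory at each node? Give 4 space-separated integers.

Step 1: demand=2,sold=2 ship[2->3]=5 ship[1->2]=5 ship[0->1]=4 prod=5 -> inv=[6 7 9 12]
Step 2: demand=2,sold=2 ship[2->3]=5 ship[1->2]=5 ship[0->1]=4 prod=5 -> inv=[7 6 9 15]
Step 3: demand=2,sold=2 ship[2->3]=5 ship[1->2]=5 ship[0->1]=4 prod=5 -> inv=[8 5 9 18]
Step 4: demand=2,sold=2 ship[2->3]=5 ship[1->2]=5 ship[0->1]=4 prod=5 -> inv=[9 4 9 21]
Step 5: demand=2,sold=2 ship[2->3]=5 ship[1->2]=4 ship[0->1]=4 prod=5 -> inv=[10 4 8 24]
Step 6: demand=2,sold=2 ship[2->3]=5 ship[1->2]=4 ship[0->1]=4 prod=5 -> inv=[11 4 7 27]
Step 7: demand=2,sold=2 ship[2->3]=5 ship[1->2]=4 ship[0->1]=4 prod=5 -> inv=[12 4 6 30]
Step 8: demand=2,sold=2 ship[2->3]=5 ship[1->2]=4 ship[0->1]=4 prod=5 -> inv=[13 4 5 33]

13 4 5 33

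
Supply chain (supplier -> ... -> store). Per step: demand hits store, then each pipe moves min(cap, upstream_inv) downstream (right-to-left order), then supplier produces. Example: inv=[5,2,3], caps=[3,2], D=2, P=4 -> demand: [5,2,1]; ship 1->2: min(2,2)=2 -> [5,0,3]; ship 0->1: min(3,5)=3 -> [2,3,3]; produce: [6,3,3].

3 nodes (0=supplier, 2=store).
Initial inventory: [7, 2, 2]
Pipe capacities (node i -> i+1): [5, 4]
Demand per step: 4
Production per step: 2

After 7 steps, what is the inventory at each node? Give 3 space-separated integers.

Step 1: demand=4,sold=2 ship[1->2]=2 ship[0->1]=5 prod=2 -> inv=[4 5 2]
Step 2: demand=4,sold=2 ship[1->2]=4 ship[0->1]=4 prod=2 -> inv=[2 5 4]
Step 3: demand=4,sold=4 ship[1->2]=4 ship[0->1]=2 prod=2 -> inv=[2 3 4]
Step 4: demand=4,sold=4 ship[1->2]=3 ship[0->1]=2 prod=2 -> inv=[2 2 3]
Step 5: demand=4,sold=3 ship[1->2]=2 ship[0->1]=2 prod=2 -> inv=[2 2 2]
Step 6: demand=4,sold=2 ship[1->2]=2 ship[0->1]=2 prod=2 -> inv=[2 2 2]
Step 7: demand=4,sold=2 ship[1->2]=2 ship[0->1]=2 prod=2 -> inv=[2 2 2]

2 2 2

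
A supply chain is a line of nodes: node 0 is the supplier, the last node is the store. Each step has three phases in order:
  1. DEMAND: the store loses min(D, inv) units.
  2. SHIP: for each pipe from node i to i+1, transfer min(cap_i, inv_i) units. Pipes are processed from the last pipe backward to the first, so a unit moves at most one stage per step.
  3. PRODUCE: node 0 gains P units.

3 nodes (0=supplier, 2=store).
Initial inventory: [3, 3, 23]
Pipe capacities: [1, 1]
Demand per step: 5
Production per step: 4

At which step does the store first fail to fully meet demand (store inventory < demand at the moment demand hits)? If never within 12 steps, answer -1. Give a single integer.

Step 1: demand=5,sold=5 ship[1->2]=1 ship[0->1]=1 prod=4 -> [6 3 19]
Step 2: demand=5,sold=5 ship[1->2]=1 ship[0->1]=1 prod=4 -> [9 3 15]
Step 3: demand=5,sold=5 ship[1->2]=1 ship[0->1]=1 prod=4 -> [12 3 11]
Step 4: demand=5,sold=5 ship[1->2]=1 ship[0->1]=1 prod=4 -> [15 3 7]
Step 5: demand=5,sold=5 ship[1->2]=1 ship[0->1]=1 prod=4 -> [18 3 3]
Step 6: demand=5,sold=3 ship[1->2]=1 ship[0->1]=1 prod=4 -> [21 3 1]
Step 7: demand=5,sold=1 ship[1->2]=1 ship[0->1]=1 prod=4 -> [24 3 1]
Step 8: demand=5,sold=1 ship[1->2]=1 ship[0->1]=1 prod=4 -> [27 3 1]
Step 9: demand=5,sold=1 ship[1->2]=1 ship[0->1]=1 prod=4 -> [30 3 1]
Step 10: demand=5,sold=1 ship[1->2]=1 ship[0->1]=1 prod=4 -> [33 3 1]
Step 11: demand=5,sold=1 ship[1->2]=1 ship[0->1]=1 prod=4 -> [36 3 1]
Step 12: demand=5,sold=1 ship[1->2]=1 ship[0->1]=1 prod=4 -> [39 3 1]
First stockout at step 6

6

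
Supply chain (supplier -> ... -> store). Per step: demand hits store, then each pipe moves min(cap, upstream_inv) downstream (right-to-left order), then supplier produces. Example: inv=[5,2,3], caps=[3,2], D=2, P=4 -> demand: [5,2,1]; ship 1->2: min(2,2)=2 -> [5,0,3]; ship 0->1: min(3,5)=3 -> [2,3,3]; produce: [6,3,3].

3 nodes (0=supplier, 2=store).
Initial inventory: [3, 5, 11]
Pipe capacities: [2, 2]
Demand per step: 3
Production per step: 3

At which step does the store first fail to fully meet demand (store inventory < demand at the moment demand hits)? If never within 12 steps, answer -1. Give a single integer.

Step 1: demand=3,sold=3 ship[1->2]=2 ship[0->1]=2 prod=3 -> [4 5 10]
Step 2: demand=3,sold=3 ship[1->2]=2 ship[0->1]=2 prod=3 -> [5 5 9]
Step 3: demand=3,sold=3 ship[1->2]=2 ship[0->1]=2 prod=3 -> [6 5 8]
Step 4: demand=3,sold=3 ship[1->2]=2 ship[0->1]=2 prod=3 -> [7 5 7]
Step 5: demand=3,sold=3 ship[1->2]=2 ship[0->1]=2 prod=3 -> [8 5 6]
Step 6: demand=3,sold=3 ship[1->2]=2 ship[0->1]=2 prod=3 -> [9 5 5]
Step 7: demand=3,sold=3 ship[1->2]=2 ship[0->1]=2 prod=3 -> [10 5 4]
Step 8: demand=3,sold=3 ship[1->2]=2 ship[0->1]=2 prod=3 -> [11 5 3]
Step 9: demand=3,sold=3 ship[1->2]=2 ship[0->1]=2 prod=3 -> [12 5 2]
Step 10: demand=3,sold=2 ship[1->2]=2 ship[0->1]=2 prod=3 -> [13 5 2]
Step 11: demand=3,sold=2 ship[1->2]=2 ship[0->1]=2 prod=3 -> [14 5 2]
Step 12: demand=3,sold=2 ship[1->2]=2 ship[0->1]=2 prod=3 -> [15 5 2]
First stockout at step 10

10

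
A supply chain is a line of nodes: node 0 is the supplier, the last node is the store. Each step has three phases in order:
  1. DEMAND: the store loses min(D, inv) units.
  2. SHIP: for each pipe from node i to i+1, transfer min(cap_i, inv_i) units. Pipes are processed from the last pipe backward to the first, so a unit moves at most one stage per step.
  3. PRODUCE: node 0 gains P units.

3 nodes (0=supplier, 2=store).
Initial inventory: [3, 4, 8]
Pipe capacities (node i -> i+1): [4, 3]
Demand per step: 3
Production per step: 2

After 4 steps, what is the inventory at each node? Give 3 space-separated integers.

Step 1: demand=3,sold=3 ship[1->2]=3 ship[0->1]=3 prod=2 -> inv=[2 4 8]
Step 2: demand=3,sold=3 ship[1->2]=3 ship[0->1]=2 prod=2 -> inv=[2 3 8]
Step 3: demand=3,sold=3 ship[1->2]=3 ship[0->1]=2 prod=2 -> inv=[2 2 8]
Step 4: demand=3,sold=3 ship[1->2]=2 ship[0->1]=2 prod=2 -> inv=[2 2 7]

2 2 7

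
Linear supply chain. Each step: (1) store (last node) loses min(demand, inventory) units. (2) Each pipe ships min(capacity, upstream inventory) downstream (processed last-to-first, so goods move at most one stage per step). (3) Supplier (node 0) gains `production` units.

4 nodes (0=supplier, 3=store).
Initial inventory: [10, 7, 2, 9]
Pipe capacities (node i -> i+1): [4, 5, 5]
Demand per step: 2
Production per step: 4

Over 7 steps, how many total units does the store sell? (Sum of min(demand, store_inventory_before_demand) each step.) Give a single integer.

Step 1: sold=2 (running total=2) -> [10 6 5 9]
Step 2: sold=2 (running total=4) -> [10 5 5 12]
Step 3: sold=2 (running total=6) -> [10 4 5 15]
Step 4: sold=2 (running total=8) -> [10 4 4 18]
Step 5: sold=2 (running total=10) -> [10 4 4 20]
Step 6: sold=2 (running total=12) -> [10 4 4 22]
Step 7: sold=2 (running total=14) -> [10 4 4 24]

Answer: 14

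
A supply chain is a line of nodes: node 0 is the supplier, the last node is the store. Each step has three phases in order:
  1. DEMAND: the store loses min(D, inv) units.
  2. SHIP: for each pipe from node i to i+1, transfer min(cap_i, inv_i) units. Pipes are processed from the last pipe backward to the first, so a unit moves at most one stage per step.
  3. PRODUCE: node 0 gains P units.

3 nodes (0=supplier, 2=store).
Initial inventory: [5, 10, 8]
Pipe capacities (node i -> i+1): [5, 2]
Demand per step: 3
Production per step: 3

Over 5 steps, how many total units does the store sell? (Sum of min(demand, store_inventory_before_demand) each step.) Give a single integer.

Step 1: sold=3 (running total=3) -> [3 13 7]
Step 2: sold=3 (running total=6) -> [3 14 6]
Step 3: sold=3 (running total=9) -> [3 15 5]
Step 4: sold=3 (running total=12) -> [3 16 4]
Step 5: sold=3 (running total=15) -> [3 17 3]

Answer: 15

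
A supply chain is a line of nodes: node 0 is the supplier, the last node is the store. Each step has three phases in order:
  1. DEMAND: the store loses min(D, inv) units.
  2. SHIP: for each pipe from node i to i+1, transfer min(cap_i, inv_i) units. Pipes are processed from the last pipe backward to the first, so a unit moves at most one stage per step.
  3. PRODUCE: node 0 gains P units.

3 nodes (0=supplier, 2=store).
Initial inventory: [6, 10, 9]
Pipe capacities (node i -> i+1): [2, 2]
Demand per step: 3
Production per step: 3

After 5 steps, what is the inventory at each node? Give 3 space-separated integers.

Step 1: demand=3,sold=3 ship[1->2]=2 ship[0->1]=2 prod=3 -> inv=[7 10 8]
Step 2: demand=3,sold=3 ship[1->2]=2 ship[0->1]=2 prod=3 -> inv=[8 10 7]
Step 3: demand=3,sold=3 ship[1->2]=2 ship[0->1]=2 prod=3 -> inv=[9 10 6]
Step 4: demand=3,sold=3 ship[1->2]=2 ship[0->1]=2 prod=3 -> inv=[10 10 5]
Step 5: demand=3,sold=3 ship[1->2]=2 ship[0->1]=2 prod=3 -> inv=[11 10 4]

11 10 4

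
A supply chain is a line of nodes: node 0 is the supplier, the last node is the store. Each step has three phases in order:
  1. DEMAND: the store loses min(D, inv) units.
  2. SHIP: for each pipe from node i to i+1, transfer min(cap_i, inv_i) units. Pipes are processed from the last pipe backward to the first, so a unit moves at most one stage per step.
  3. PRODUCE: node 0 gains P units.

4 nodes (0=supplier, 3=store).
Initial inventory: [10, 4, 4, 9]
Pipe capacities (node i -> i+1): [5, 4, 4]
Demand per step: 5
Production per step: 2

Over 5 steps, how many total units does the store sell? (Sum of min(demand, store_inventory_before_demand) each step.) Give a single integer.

Answer: 25

Derivation:
Step 1: sold=5 (running total=5) -> [7 5 4 8]
Step 2: sold=5 (running total=10) -> [4 6 4 7]
Step 3: sold=5 (running total=15) -> [2 6 4 6]
Step 4: sold=5 (running total=20) -> [2 4 4 5]
Step 5: sold=5 (running total=25) -> [2 2 4 4]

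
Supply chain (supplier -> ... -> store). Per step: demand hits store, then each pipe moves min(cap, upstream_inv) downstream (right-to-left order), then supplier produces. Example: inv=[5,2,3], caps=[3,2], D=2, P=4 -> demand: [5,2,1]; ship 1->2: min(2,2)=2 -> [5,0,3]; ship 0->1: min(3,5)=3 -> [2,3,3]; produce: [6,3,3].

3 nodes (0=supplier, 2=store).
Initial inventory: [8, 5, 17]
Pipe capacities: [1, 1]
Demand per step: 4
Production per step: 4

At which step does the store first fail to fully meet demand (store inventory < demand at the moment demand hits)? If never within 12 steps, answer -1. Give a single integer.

Step 1: demand=4,sold=4 ship[1->2]=1 ship[0->1]=1 prod=4 -> [11 5 14]
Step 2: demand=4,sold=4 ship[1->2]=1 ship[0->1]=1 prod=4 -> [14 5 11]
Step 3: demand=4,sold=4 ship[1->2]=1 ship[0->1]=1 prod=4 -> [17 5 8]
Step 4: demand=4,sold=4 ship[1->2]=1 ship[0->1]=1 prod=4 -> [20 5 5]
Step 5: demand=4,sold=4 ship[1->2]=1 ship[0->1]=1 prod=4 -> [23 5 2]
Step 6: demand=4,sold=2 ship[1->2]=1 ship[0->1]=1 prod=4 -> [26 5 1]
Step 7: demand=4,sold=1 ship[1->2]=1 ship[0->1]=1 prod=4 -> [29 5 1]
Step 8: demand=4,sold=1 ship[1->2]=1 ship[0->1]=1 prod=4 -> [32 5 1]
Step 9: demand=4,sold=1 ship[1->2]=1 ship[0->1]=1 prod=4 -> [35 5 1]
Step 10: demand=4,sold=1 ship[1->2]=1 ship[0->1]=1 prod=4 -> [38 5 1]
Step 11: demand=4,sold=1 ship[1->2]=1 ship[0->1]=1 prod=4 -> [41 5 1]
Step 12: demand=4,sold=1 ship[1->2]=1 ship[0->1]=1 prod=4 -> [44 5 1]
First stockout at step 6

6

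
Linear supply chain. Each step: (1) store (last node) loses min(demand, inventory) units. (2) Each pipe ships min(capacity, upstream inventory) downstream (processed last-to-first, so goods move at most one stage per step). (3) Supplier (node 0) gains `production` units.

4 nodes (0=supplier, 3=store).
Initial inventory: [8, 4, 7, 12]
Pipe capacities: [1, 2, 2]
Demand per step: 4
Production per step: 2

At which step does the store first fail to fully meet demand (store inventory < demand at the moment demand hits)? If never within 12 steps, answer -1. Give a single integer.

Step 1: demand=4,sold=4 ship[2->3]=2 ship[1->2]=2 ship[0->1]=1 prod=2 -> [9 3 7 10]
Step 2: demand=4,sold=4 ship[2->3]=2 ship[1->2]=2 ship[0->1]=1 prod=2 -> [10 2 7 8]
Step 3: demand=4,sold=4 ship[2->3]=2 ship[1->2]=2 ship[0->1]=1 prod=2 -> [11 1 7 6]
Step 4: demand=4,sold=4 ship[2->3]=2 ship[1->2]=1 ship[0->1]=1 prod=2 -> [12 1 6 4]
Step 5: demand=4,sold=4 ship[2->3]=2 ship[1->2]=1 ship[0->1]=1 prod=2 -> [13 1 5 2]
Step 6: demand=4,sold=2 ship[2->3]=2 ship[1->2]=1 ship[0->1]=1 prod=2 -> [14 1 4 2]
Step 7: demand=4,sold=2 ship[2->3]=2 ship[1->2]=1 ship[0->1]=1 prod=2 -> [15 1 3 2]
Step 8: demand=4,sold=2 ship[2->3]=2 ship[1->2]=1 ship[0->1]=1 prod=2 -> [16 1 2 2]
Step 9: demand=4,sold=2 ship[2->3]=2 ship[1->2]=1 ship[0->1]=1 prod=2 -> [17 1 1 2]
Step 10: demand=4,sold=2 ship[2->3]=1 ship[1->2]=1 ship[0->1]=1 prod=2 -> [18 1 1 1]
Step 11: demand=4,sold=1 ship[2->3]=1 ship[1->2]=1 ship[0->1]=1 prod=2 -> [19 1 1 1]
Step 12: demand=4,sold=1 ship[2->3]=1 ship[1->2]=1 ship[0->1]=1 prod=2 -> [20 1 1 1]
First stockout at step 6

6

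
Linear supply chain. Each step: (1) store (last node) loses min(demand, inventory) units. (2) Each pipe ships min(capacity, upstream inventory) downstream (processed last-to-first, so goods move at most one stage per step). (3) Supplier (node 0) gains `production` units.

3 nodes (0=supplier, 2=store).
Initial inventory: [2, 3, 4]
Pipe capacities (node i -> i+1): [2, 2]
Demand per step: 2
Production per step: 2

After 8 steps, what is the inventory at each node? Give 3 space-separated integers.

Step 1: demand=2,sold=2 ship[1->2]=2 ship[0->1]=2 prod=2 -> inv=[2 3 4]
Step 2: demand=2,sold=2 ship[1->2]=2 ship[0->1]=2 prod=2 -> inv=[2 3 4]
Step 3: demand=2,sold=2 ship[1->2]=2 ship[0->1]=2 prod=2 -> inv=[2 3 4]
Step 4: demand=2,sold=2 ship[1->2]=2 ship[0->1]=2 prod=2 -> inv=[2 3 4]
Step 5: demand=2,sold=2 ship[1->2]=2 ship[0->1]=2 prod=2 -> inv=[2 3 4]
Step 6: demand=2,sold=2 ship[1->2]=2 ship[0->1]=2 prod=2 -> inv=[2 3 4]
Step 7: demand=2,sold=2 ship[1->2]=2 ship[0->1]=2 prod=2 -> inv=[2 3 4]
Step 8: demand=2,sold=2 ship[1->2]=2 ship[0->1]=2 prod=2 -> inv=[2 3 4]

2 3 4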